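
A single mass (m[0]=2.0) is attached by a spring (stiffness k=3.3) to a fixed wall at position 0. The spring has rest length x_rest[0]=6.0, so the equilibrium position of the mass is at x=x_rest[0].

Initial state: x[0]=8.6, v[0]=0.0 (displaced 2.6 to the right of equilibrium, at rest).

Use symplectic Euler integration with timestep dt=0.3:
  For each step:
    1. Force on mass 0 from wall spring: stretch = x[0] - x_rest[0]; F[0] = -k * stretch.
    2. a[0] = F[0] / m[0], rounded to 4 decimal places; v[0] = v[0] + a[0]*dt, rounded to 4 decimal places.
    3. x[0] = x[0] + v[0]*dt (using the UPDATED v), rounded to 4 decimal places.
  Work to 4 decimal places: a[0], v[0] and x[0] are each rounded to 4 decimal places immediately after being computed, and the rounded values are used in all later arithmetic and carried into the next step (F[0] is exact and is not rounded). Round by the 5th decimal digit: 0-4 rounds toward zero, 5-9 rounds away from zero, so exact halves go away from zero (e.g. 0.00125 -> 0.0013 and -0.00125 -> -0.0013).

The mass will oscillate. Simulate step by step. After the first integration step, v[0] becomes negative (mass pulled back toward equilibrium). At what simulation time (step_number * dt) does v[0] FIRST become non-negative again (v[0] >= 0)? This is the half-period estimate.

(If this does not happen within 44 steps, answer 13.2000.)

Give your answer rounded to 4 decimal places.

Step 0: x=[8.6000] v=[0.0000]
Step 1: x=[8.2139] v=[-1.2870]
Step 2: x=[7.4990] v=[-2.3829]
Step 3: x=[6.5615] v=[-3.1249]
Step 4: x=[5.5406] v=[-3.4029]
Step 5: x=[4.5880] v=[-3.1755]
Step 6: x=[3.8450] v=[-2.4766]
Step 7: x=[3.4220] v=[-1.4099]
Step 8: x=[3.3819] v=[-0.1338]
Step 9: x=[3.7306] v=[1.1622]
First v>=0 after going negative at step 9, time=2.7000

Answer: 2.7000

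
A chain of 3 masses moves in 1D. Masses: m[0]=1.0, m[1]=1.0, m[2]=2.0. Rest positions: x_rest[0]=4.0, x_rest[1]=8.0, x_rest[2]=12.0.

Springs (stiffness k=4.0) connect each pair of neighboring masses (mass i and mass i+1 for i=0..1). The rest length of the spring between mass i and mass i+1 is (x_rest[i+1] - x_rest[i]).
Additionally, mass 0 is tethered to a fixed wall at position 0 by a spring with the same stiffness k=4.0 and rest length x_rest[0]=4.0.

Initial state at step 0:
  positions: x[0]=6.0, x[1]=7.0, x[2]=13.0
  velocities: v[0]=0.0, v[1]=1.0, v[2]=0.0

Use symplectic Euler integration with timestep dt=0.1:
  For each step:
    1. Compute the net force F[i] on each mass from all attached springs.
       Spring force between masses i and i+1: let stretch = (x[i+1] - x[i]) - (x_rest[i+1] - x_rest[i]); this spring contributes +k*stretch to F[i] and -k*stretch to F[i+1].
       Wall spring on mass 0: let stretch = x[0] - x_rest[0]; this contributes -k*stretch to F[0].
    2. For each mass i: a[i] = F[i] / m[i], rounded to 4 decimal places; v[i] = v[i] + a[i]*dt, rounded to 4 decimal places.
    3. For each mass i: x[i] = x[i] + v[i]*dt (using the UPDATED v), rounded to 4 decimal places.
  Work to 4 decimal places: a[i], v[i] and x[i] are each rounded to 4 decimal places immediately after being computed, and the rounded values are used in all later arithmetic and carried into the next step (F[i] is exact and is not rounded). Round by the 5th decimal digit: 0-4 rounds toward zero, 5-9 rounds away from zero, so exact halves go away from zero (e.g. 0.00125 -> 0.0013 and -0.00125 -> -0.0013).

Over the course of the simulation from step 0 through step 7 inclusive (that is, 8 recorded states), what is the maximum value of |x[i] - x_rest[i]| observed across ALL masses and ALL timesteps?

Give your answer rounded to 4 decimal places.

Step 0: x=[6.0000 7.0000 13.0000] v=[0.0000 1.0000 0.0000]
Step 1: x=[5.8000 7.3000 12.9600] v=[-2.0000 3.0000 -0.4000]
Step 2: x=[5.4280 7.7664 12.8868] v=[-3.7200 4.6640 -0.7320]
Step 3: x=[4.9324 8.3441 12.7912] v=[-4.9558 5.7768 -0.9561]
Step 4: x=[4.3760 8.9632 12.6867] v=[-5.5641 6.1910 -1.0455]
Step 5: x=[3.8280 9.5478 12.5877] v=[-5.4796 5.8455 -0.9902]
Step 6: x=[3.3557 10.0252 12.5079] v=[-4.7229 4.7735 -0.7982]
Step 7: x=[3.0160 10.3351 12.4584] v=[-3.3974 3.0988 -0.4947]
Max displacement = 2.3351

Answer: 2.3351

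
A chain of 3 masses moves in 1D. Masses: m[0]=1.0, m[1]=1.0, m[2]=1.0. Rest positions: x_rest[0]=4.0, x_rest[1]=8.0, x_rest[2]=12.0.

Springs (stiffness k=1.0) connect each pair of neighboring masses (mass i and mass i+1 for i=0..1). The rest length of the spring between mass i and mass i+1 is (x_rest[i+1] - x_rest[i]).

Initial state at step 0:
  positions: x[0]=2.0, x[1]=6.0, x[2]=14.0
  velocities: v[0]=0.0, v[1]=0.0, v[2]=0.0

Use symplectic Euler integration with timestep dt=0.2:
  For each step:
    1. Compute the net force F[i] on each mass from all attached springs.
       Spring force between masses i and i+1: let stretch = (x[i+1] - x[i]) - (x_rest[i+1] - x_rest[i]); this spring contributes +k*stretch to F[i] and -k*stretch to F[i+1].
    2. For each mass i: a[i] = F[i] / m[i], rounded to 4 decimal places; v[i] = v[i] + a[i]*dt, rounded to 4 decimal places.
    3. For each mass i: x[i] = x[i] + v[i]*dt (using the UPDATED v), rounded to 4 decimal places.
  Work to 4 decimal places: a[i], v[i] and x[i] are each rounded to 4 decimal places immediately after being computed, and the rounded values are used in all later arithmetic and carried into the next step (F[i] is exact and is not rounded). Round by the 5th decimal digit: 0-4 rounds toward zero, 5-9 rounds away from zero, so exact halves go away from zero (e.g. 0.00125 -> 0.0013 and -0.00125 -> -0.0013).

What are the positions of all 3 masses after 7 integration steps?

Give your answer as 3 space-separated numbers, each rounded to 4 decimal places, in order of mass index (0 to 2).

Answer: 2.6124 8.5011 10.8865

Derivation:
Step 0: x=[2.0000 6.0000 14.0000] v=[0.0000 0.0000 0.0000]
Step 1: x=[2.0000 6.1600 13.8400] v=[0.0000 0.8000 -0.8000]
Step 2: x=[2.0064 6.4608 13.5328] v=[0.0320 1.5040 -1.5360]
Step 3: x=[2.0310 6.8663 13.1027] v=[0.1229 2.0275 -2.1504]
Step 4: x=[2.0890 7.3278 12.5832] v=[0.2900 2.3077 -2.5977]
Step 5: x=[2.1966 7.7900 12.0134] v=[0.5378 2.3110 -2.8488]
Step 6: x=[2.3679 8.1974 11.4347] v=[0.8565 2.0370 -2.8935]
Step 7: x=[2.6124 8.5011 10.8865] v=[1.2224 1.5186 -2.7410]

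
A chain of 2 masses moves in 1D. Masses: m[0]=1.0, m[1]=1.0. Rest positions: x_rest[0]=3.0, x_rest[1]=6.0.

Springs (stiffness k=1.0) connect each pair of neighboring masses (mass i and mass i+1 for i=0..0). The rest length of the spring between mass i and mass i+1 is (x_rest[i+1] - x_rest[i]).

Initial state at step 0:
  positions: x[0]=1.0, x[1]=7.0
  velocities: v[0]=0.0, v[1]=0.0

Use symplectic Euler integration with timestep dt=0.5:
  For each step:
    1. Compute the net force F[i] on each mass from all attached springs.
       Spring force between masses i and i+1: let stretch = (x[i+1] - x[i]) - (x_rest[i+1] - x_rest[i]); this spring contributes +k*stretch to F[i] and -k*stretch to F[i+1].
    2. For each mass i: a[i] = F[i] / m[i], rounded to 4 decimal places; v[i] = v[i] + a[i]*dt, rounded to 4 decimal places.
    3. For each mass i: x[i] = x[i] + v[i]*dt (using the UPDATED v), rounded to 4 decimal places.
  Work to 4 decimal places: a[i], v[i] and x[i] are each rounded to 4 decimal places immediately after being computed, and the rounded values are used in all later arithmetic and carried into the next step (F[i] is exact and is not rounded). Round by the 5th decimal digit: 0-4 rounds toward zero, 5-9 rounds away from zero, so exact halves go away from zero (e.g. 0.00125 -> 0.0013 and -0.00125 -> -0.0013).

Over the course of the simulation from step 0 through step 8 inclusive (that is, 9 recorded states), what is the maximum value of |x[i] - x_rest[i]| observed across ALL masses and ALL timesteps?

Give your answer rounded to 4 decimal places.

Step 0: x=[1.0000 7.0000] v=[0.0000 0.0000]
Step 1: x=[1.7500 6.2500] v=[1.5000 -1.5000]
Step 2: x=[2.8750 5.1250] v=[2.2500 -2.2500]
Step 3: x=[3.8125 4.1875] v=[1.8750 -1.8750]
Step 4: x=[4.0938 3.9063] v=[0.5625 -0.5625]
Step 5: x=[3.5782 4.4220] v=[-1.0313 1.0313]
Step 6: x=[2.5235 5.4767] v=[-2.1094 2.1094]
Step 7: x=[1.4571 6.5431] v=[-2.1328 2.1328]
Step 8: x=[0.9122 7.0880] v=[-1.0898 1.0898]
Max displacement = 2.0937

Answer: 2.0937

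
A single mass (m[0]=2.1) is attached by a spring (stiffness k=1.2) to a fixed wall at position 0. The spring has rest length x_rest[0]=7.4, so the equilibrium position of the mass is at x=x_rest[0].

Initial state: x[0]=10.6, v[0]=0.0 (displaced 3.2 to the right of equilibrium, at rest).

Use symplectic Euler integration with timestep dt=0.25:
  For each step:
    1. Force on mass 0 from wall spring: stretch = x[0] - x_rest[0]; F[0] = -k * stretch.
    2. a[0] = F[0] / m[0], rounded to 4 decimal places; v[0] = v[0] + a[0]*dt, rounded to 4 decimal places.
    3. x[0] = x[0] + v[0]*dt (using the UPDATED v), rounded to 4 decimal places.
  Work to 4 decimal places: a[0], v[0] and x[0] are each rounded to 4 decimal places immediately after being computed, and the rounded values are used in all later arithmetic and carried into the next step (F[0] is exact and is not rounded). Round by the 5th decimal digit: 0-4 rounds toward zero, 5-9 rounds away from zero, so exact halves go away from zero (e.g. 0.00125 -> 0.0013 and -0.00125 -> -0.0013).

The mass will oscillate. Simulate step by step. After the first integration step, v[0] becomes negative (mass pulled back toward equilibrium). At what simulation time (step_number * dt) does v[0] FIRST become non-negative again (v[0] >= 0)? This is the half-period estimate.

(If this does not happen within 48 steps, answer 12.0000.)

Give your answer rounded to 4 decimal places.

Step 0: x=[10.6000] v=[0.0000]
Step 1: x=[10.4857] v=[-0.4572]
Step 2: x=[10.2612] v=[-0.8980]
Step 3: x=[9.9345] v=[-1.3068]
Step 4: x=[9.5173] v=[-1.6689]
Step 5: x=[9.0245] v=[-1.9714]
Step 6: x=[8.4736] v=[-2.2035]
Step 7: x=[7.8844] v=[-2.3569]
Step 8: x=[7.2779] v=[-2.4261]
Step 9: x=[6.6757] v=[-2.4087]
Step 10: x=[6.0994] v=[-2.3052]
Step 11: x=[5.5696] v=[-2.1194]
Step 12: x=[5.1051] v=[-1.8579]
Step 13: x=[4.7226] v=[-1.5301]
Step 14: x=[4.4357] v=[-1.1476]
Step 15: x=[4.2547] v=[-0.7241]
Step 16: x=[4.1860] v=[-0.2748]
Step 17: x=[4.2321] v=[0.1844]
First v>=0 after going negative at step 17, time=4.2500

Answer: 4.2500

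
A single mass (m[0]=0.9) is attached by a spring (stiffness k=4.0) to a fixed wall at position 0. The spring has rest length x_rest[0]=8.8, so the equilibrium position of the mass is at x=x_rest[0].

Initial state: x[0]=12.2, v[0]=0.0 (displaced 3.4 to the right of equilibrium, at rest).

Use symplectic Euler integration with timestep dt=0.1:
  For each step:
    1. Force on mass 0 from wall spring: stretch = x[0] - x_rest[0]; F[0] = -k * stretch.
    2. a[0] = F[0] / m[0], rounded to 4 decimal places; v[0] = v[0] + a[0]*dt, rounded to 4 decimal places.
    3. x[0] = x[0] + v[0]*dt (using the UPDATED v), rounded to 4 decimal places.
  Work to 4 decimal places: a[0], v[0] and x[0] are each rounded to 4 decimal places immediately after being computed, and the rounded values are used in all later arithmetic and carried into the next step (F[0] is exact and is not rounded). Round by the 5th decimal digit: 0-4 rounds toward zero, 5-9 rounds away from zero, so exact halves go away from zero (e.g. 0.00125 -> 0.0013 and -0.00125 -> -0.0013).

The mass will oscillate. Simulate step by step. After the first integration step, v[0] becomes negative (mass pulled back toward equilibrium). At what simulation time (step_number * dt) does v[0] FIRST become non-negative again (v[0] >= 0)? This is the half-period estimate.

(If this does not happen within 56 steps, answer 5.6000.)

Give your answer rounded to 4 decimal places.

Answer: 1.5000

Derivation:
Step 0: x=[12.2000] v=[0.0000]
Step 1: x=[12.0489] v=[-1.5111]
Step 2: x=[11.7534] v=[-2.9551]
Step 3: x=[11.3266] v=[-4.2677]
Step 4: x=[10.7875] v=[-5.3906]
Step 5: x=[10.1601] v=[-6.2739]
Step 6: x=[9.4723] v=[-6.8784]
Step 7: x=[8.7546] v=[-7.1772]
Step 8: x=[8.0389] v=[-7.1570]
Step 9: x=[7.3570] v=[-6.8187]
Step 10: x=[6.7393] v=[-6.1774]
Step 11: x=[6.2132] v=[-5.2615]
Step 12: x=[5.8020] v=[-4.1118]
Step 13: x=[5.5241] v=[-2.7794]
Step 14: x=[5.3918] v=[-1.3234]
Step 15: x=[5.4109] v=[0.1914]
First v>=0 after going negative at step 15, time=1.5000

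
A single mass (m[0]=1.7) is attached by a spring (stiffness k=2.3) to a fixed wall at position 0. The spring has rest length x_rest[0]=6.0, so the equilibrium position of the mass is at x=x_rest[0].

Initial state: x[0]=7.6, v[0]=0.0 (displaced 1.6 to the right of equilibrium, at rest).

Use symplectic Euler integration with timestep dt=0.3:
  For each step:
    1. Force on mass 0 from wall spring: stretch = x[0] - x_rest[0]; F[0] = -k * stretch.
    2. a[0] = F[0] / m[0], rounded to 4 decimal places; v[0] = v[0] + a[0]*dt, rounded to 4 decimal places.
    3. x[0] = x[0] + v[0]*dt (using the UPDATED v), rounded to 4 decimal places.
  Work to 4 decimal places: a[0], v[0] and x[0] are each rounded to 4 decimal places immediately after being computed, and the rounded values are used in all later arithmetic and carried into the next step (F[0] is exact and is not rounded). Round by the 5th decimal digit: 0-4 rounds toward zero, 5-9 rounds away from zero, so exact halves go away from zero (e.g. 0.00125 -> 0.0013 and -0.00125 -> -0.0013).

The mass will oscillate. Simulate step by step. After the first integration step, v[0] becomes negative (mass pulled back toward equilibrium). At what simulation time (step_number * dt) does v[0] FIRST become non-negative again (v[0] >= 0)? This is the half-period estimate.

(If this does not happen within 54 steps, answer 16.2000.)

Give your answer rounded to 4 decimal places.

Step 0: x=[7.6000] v=[0.0000]
Step 1: x=[7.4052] v=[-0.6494]
Step 2: x=[7.0393] v=[-1.2198]
Step 3: x=[6.5468] v=[-1.6416]
Step 4: x=[5.9878] v=[-1.8635]
Step 5: x=[5.4302] v=[-1.8586]
Step 6: x=[4.9420] v=[-1.6273]
Step 7: x=[4.5826] v=[-1.1979]
Step 8: x=[4.3958] v=[-0.6226]
Step 9: x=[4.4044] v=[0.0285]
First v>=0 after going negative at step 9, time=2.7000

Answer: 2.7000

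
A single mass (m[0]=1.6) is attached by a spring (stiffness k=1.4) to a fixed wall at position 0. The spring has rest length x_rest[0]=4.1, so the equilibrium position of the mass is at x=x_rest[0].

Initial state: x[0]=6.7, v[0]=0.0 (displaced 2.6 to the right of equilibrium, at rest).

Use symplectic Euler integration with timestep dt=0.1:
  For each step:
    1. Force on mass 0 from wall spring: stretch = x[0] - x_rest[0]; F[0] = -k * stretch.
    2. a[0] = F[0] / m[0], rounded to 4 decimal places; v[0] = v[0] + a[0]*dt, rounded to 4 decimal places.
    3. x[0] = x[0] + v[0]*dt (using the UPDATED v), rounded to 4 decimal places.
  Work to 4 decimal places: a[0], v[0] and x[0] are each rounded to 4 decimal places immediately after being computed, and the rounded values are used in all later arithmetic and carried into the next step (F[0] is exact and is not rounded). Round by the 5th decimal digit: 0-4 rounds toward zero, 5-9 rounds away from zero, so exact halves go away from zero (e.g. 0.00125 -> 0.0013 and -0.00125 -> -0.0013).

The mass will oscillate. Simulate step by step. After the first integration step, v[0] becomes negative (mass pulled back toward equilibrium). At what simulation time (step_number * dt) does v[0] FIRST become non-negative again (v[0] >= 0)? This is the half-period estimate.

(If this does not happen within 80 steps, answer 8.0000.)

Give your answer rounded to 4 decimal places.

Answer: 3.4000

Derivation:
Step 0: x=[6.7000] v=[0.0000]
Step 1: x=[6.6773] v=[-0.2275]
Step 2: x=[6.6320] v=[-0.4530]
Step 3: x=[6.5645] v=[-0.6746]
Step 4: x=[6.4755] v=[-0.8902]
Step 5: x=[6.3657] v=[-1.0981]
Step 6: x=[6.2361] v=[-1.2964]
Step 7: x=[6.0878] v=[-1.4833]
Step 8: x=[5.9221] v=[-1.6572]
Step 9: x=[5.7404] v=[-1.8166]
Step 10: x=[5.5444] v=[-1.9601]
Step 11: x=[5.3358] v=[-2.0865]
Step 12: x=[5.1163] v=[-2.1946]
Step 13: x=[4.8880] v=[-2.2835]
Step 14: x=[4.6528] v=[-2.3525]
Step 15: x=[4.4127] v=[-2.4009]
Step 16: x=[4.1699] v=[-2.4283]
Step 17: x=[3.9265] v=[-2.4344]
Step 18: x=[3.6846] v=[-2.4192]
Step 19: x=[3.4463] v=[-2.3829]
Step 20: x=[3.2137] v=[-2.3257]
Step 21: x=[2.9889] v=[-2.2482]
Step 22: x=[2.7738] v=[-2.1510]
Step 23: x=[2.5703] v=[-2.0350]
Step 24: x=[2.3802] v=[-1.9012]
Step 25: x=[2.2051] v=[-1.7507]
Step 26: x=[2.0466] v=[-1.5849]
Step 27: x=[1.9061] v=[-1.4052]
Step 28: x=[1.7848] v=[-1.2132]
Step 29: x=[1.6837] v=[-1.0106]
Step 30: x=[1.6038] v=[-0.7992]
Step 31: x=[1.5457] v=[-0.5808]
Step 32: x=[1.5100] v=[-0.3573]
Step 33: x=[1.4969] v=[-0.1307]
Step 34: x=[1.5066] v=[0.0971]
First v>=0 after going negative at step 34, time=3.4000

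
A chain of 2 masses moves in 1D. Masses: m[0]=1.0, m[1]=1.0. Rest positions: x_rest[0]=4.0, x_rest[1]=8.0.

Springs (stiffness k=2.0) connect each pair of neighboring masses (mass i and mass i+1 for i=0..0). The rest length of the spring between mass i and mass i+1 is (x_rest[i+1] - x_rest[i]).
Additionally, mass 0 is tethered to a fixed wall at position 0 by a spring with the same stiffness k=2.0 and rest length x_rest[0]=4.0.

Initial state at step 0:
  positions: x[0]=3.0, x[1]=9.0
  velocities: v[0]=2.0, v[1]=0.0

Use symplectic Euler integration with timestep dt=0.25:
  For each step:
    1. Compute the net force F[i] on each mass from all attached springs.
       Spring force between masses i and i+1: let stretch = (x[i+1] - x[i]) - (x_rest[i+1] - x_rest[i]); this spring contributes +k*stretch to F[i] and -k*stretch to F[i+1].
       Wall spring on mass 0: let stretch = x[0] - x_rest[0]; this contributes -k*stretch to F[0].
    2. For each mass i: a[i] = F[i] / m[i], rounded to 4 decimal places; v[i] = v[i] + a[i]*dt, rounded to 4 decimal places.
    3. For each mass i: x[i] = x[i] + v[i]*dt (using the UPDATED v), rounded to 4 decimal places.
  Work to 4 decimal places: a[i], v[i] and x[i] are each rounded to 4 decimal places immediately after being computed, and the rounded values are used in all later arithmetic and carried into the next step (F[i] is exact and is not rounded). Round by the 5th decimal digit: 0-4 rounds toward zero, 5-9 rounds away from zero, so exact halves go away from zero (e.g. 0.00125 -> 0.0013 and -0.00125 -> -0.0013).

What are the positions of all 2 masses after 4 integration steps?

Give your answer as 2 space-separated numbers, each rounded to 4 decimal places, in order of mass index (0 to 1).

Answer: 6.1204 7.9946

Derivation:
Step 0: x=[3.0000 9.0000] v=[2.0000 0.0000]
Step 1: x=[3.8750 8.7500] v=[3.5000 -1.0000]
Step 2: x=[4.8750 8.3906] v=[4.0000 -1.4375]
Step 3: x=[5.7051 8.0918] v=[3.3203 -1.1953]
Step 4: x=[6.1204 7.9946] v=[1.6611 -0.3887]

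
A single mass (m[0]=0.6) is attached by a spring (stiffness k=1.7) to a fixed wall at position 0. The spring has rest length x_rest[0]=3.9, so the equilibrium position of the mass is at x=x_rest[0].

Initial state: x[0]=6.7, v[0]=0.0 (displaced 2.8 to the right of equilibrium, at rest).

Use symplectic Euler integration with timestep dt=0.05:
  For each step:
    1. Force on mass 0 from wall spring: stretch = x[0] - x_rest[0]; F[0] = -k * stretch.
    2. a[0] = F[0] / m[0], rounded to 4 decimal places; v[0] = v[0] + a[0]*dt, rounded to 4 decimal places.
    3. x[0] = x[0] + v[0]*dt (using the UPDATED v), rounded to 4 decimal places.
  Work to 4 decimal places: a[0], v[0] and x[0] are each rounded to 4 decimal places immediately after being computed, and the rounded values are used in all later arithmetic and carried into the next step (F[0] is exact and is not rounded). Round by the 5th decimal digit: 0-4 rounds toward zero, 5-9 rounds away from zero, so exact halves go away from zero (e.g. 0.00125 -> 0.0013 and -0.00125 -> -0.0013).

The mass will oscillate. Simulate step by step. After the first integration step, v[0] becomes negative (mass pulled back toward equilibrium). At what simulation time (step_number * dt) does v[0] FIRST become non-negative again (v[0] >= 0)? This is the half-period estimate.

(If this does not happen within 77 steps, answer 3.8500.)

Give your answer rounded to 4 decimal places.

Answer: 1.9000

Derivation:
Step 0: x=[6.7000] v=[0.0000]
Step 1: x=[6.6802] v=[-0.3967]
Step 2: x=[6.6407] v=[-0.7906]
Step 3: x=[6.5818] v=[-1.1789]
Step 4: x=[6.5039] v=[-1.5588]
Step 5: x=[6.4075] v=[-1.9277]
Step 6: x=[6.2934] v=[-2.2829]
Step 7: x=[6.1623] v=[-2.6220]
Step 8: x=[6.0152] v=[-2.9425]
Step 9: x=[5.8531] v=[-3.2422]
Step 10: x=[5.6772] v=[-3.5189]
Step 11: x=[5.4887] v=[-3.7707]
Step 12: x=[5.2889] v=[-3.9958]
Step 13: x=[5.0793] v=[-4.1926]
Step 14: x=[4.8613] v=[-4.3597]
Step 15: x=[4.6365] v=[-4.4959]
Step 16: x=[4.4065] v=[-4.6002]
Step 17: x=[4.1729] v=[-4.6720]
Step 18: x=[3.9374] v=[-4.7107]
Step 19: x=[3.7016] v=[-4.7160]
Step 20: x=[3.4672] v=[-4.6879]
Step 21: x=[3.2359] v=[-4.6266]
Step 22: x=[3.0093] v=[-4.5325]
Step 23: x=[2.7890] v=[-4.4063]
Step 24: x=[2.5766] v=[-4.2489]
Step 25: x=[2.3735] v=[-4.0614]
Step 26: x=[2.1812] v=[-3.8451]
Step 27: x=[2.0011] v=[-3.6016]
Step 28: x=[1.8345] v=[-3.3326]
Step 29: x=[1.6825] v=[-3.0400]
Step 30: x=[1.5462] v=[-2.7259]
Step 31: x=[1.4266] v=[-2.3924]
Step 32: x=[1.3245] v=[-2.0420]
Step 33: x=[1.2406] v=[-1.6771]
Step 34: x=[1.1756] v=[-1.3004]
Step 35: x=[1.1299] v=[-0.9144]
Step 36: x=[1.1038] v=[-0.5220]
Step 37: x=[1.0975] v=[-0.1259]
Step 38: x=[1.1111] v=[0.2711]
First v>=0 after going negative at step 38, time=1.9000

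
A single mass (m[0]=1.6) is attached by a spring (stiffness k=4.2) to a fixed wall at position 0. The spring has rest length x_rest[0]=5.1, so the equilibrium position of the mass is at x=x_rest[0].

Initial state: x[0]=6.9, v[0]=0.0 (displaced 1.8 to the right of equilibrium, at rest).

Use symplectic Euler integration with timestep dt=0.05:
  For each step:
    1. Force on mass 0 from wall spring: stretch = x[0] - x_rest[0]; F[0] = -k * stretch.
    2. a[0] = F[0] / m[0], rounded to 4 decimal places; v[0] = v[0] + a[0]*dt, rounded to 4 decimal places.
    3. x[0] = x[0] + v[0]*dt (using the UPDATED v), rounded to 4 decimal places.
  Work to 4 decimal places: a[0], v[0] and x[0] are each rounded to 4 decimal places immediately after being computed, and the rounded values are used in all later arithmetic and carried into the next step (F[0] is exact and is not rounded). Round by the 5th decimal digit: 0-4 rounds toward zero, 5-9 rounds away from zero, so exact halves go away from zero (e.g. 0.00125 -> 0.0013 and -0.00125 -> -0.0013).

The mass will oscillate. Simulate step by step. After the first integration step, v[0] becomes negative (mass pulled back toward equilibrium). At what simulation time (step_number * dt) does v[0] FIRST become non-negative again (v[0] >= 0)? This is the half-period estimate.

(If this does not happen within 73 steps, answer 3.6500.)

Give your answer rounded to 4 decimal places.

Answer: 1.9500

Derivation:
Step 0: x=[6.9000] v=[0.0000]
Step 1: x=[6.8882] v=[-0.2363]
Step 2: x=[6.8647] v=[-0.4710]
Step 3: x=[6.8296] v=[-0.7026]
Step 4: x=[6.7831] v=[-0.9296]
Step 5: x=[6.7256] v=[-1.1505]
Step 6: x=[6.6574] v=[-1.3639]
Step 7: x=[6.5790] v=[-1.5683]
Step 8: x=[6.4909] v=[-1.7624]
Step 9: x=[6.3937] v=[-1.9450]
Step 10: x=[6.2880] v=[-2.1148]
Step 11: x=[6.1745] v=[-2.2707]
Step 12: x=[6.0539] v=[-2.4117]
Step 13: x=[5.9271] v=[-2.5369]
Step 14: x=[5.7948] v=[-2.6455]
Step 15: x=[5.6580] v=[-2.7367]
Step 16: x=[5.5175] v=[-2.8099]
Step 17: x=[5.3743] v=[-2.8647]
Step 18: x=[5.2293] v=[-2.9007]
Step 19: x=[5.0834] v=[-2.9177]
Step 20: x=[4.9376] v=[-2.9155]
Step 21: x=[4.7929] v=[-2.8942]
Step 22: x=[4.6502] v=[-2.8539]
Step 23: x=[4.5105] v=[-2.7949]
Step 24: x=[4.3746] v=[-2.7175]
Step 25: x=[4.2435] v=[-2.6223]
Step 26: x=[4.1180] v=[-2.5099]
Step 27: x=[3.9990] v=[-2.3810]
Step 28: x=[3.8872] v=[-2.2365]
Step 29: x=[3.7833] v=[-2.0773]
Step 30: x=[3.6881] v=[-1.9045]
Step 31: x=[3.6021] v=[-1.7192]
Step 32: x=[3.5260] v=[-1.5226]
Step 33: x=[3.4602] v=[-1.3160]
Step 34: x=[3.4052] v=[-1.1008]
Step 35: x=[3.3613] v=[-0.8784]
Step 36: x=[3.3288] v=[-0.6502]
Step 37: x=[3.3079] v=[-0.4177]
Step 38: x=[3.2988] v=[-0.1825]
Step 39: x=[3.3015] v=[0.0539]
First v>=0 after going negative at step 39, time=1.9500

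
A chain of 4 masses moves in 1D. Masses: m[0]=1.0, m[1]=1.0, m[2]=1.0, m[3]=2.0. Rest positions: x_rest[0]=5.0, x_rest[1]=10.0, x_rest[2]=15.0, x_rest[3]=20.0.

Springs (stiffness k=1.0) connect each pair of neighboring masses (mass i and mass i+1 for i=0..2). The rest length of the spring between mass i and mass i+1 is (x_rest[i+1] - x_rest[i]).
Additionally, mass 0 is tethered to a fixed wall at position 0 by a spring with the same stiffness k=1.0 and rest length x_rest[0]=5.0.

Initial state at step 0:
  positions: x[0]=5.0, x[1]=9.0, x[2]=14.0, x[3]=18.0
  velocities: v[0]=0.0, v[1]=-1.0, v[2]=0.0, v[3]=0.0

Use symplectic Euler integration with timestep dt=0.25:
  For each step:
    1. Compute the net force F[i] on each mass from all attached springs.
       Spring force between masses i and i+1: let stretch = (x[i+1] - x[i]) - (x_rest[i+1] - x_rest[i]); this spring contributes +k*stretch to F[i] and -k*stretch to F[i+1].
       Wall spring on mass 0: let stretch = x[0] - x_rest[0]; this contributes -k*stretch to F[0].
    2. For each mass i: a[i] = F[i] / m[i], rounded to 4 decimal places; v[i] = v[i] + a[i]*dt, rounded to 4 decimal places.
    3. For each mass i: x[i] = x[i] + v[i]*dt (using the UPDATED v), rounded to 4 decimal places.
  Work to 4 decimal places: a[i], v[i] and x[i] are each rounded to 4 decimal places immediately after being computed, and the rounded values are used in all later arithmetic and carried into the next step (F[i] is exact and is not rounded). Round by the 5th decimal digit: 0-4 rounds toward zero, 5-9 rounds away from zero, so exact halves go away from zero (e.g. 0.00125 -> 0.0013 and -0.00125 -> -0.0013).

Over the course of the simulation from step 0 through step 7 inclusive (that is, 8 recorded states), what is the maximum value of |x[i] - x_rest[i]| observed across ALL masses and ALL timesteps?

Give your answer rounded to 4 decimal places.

Step 0: x=[5.0000 9.0000 14.0000 18.0000] v=[0.0000 -1.0000 0.0000 0.0000]
Step 1: x=[4.9375 8.8125 13.9375 18.0313] v=[-0.2500 -0.7500 -0.2500 0.1250]
Step 2: x=[4.8086 8.7031 13.8106 18.0909] v=[-0.5156 -0.4375 -0.5078 0.2383]
Step 3: x=[4.6226 8.6695 13.6320 18.1730] v=[-0.7441 -0.1343 -0.7146 0.3283]
Step 4: x=[4.4006 8.6932 13.4270 18.2694] v=[-0.8880 0.0946 -0.8200 0.3857]
Step 5: x=[4.1719 8.7444 13.2288 18.3708] v=[-0.9150 0.2049 -0.7929 0.4054]
Step 6: x=[3.9682 8.7901 13.0717 18.4677] v=[-0.8149 0.1829 -0.6285 0.3877]
Step 7: x=[3.8178 8.8021 12.9842 18.5523] v=[-0.6015 0.0478 -0.3499 0.3382]
Max displacement = 2.0158

Answer: 2.0158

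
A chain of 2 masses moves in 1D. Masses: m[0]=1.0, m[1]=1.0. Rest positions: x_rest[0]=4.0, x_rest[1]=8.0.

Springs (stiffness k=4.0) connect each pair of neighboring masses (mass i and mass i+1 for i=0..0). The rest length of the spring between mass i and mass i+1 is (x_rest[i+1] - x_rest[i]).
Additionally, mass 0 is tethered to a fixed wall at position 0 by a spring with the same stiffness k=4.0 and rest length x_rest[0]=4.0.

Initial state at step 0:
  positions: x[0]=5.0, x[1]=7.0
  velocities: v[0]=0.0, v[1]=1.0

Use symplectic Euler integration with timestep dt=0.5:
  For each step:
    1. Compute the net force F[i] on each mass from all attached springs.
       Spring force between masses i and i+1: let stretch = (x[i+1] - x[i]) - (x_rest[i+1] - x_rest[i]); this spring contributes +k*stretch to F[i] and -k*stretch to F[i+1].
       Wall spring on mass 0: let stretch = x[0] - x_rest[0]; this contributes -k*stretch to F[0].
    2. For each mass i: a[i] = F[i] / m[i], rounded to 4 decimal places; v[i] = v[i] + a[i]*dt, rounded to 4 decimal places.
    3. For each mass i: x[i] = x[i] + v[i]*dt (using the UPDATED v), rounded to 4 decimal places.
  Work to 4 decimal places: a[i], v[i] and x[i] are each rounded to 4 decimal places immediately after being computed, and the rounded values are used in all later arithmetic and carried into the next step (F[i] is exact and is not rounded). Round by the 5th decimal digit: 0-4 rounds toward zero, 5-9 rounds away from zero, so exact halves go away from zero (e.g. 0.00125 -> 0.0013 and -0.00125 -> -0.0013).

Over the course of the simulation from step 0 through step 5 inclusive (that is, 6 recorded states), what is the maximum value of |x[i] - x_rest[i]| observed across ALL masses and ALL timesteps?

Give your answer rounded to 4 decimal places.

Step 0: x=[5.0000 7.0000] v=[0.0000 1.0000]
Step 1: x=[2.0000 9.5000] v=[-6.0000 5.0000]
Step 2: x=[4.5000 8.5000] v=[5.0000 -2.0000]
Step 3: x=[6.5000 7.5000] v=[4.0000 -2.0000]
Step 4: x=[3.0000 9.5000] v=[-7.0000 4.0000]
Step 5: x=[3.0000 9.0000] v=[0.0000 -1.0000]
Max displacement = 2.5000

Answer: 2.5000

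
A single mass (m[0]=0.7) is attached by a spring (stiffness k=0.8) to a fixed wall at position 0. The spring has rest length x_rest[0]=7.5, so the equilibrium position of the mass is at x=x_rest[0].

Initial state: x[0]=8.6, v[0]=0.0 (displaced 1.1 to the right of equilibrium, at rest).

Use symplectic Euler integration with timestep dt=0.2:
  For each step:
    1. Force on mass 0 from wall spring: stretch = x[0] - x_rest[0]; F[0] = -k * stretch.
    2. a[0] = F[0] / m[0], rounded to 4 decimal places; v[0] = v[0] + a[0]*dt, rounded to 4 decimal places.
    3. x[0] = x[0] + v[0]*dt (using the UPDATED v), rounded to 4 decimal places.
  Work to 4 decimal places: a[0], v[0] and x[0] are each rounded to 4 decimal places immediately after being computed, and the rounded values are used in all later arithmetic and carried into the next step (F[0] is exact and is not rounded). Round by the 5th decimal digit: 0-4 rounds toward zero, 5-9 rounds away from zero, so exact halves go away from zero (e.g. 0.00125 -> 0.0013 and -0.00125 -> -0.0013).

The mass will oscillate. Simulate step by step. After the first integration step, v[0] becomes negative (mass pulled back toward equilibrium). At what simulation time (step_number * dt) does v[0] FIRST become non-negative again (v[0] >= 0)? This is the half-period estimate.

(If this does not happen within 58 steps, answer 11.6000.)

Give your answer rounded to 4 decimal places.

Answer: 3.0000

Derivation:
Step 0: x=[8.6000] v=[0.0000]
Step 1: x=[8.5497] v=[-0.2514]
Step 2: x=[8.4514] v=[-0.4913]
Step 3: x=[8.3096] v=[-0.7088]
Step 4: x=[8.1308] v=[-0.8939]
Step 5: x=[7.9232] v=[-1.0381]
Step 6: x=[7.6962] v=[-1.1348]
Step 7: x=[7.4603] v=[-1.1796]
Step 8: x=[7.2262] v=[-1.1705]
Step 9: x=[7.0046] v=[-1.1079]
Step 10: x=[6.8057] v=[-0.9947]
Step 11: x=[6.6385] v=[-0.8360]
Step 12: x=[6.5107] v=[-0.6391]
Step 13: x=[6.4281] v=[-0.4130]
Step 14: x=[6.3945] v=[-0.1680]
Step 15: x=[6.4114] v=[0.0847]
First v>=0 after going negative at step 15, time=3.0000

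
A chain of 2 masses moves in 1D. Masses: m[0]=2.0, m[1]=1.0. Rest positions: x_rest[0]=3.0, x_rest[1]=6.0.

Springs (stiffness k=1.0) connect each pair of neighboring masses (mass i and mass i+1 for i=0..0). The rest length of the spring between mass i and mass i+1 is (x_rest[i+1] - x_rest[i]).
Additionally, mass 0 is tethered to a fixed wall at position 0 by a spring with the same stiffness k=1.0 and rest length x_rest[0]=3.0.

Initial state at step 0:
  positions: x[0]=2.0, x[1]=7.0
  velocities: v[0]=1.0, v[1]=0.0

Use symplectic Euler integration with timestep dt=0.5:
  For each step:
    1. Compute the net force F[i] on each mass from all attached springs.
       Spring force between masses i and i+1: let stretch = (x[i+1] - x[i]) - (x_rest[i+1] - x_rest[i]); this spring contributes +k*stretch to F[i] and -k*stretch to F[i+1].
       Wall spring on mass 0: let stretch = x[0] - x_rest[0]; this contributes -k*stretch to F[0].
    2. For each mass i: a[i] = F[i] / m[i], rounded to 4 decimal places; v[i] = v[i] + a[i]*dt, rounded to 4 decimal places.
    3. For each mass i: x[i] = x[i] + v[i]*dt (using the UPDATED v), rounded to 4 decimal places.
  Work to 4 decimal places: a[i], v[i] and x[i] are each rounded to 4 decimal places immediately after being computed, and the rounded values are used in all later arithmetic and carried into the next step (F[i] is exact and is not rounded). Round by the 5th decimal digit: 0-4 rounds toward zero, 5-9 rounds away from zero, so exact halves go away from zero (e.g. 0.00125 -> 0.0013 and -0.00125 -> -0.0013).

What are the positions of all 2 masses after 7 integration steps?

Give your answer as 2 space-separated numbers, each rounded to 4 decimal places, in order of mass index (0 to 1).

Step 0: x=[2.0000 7.0000] v=[1.0000 0.0000]
Step 1: x=[2.8750 6.5000] v=[1.7500 -1.0000]
Step 2: x=[3.8438 5.8438] v=[1.9375 -1.3125]
Step 3: x=[4.5821 5.4376] v=[1.4766 -0.8125]
Step 4: x=[4.8546 5.5675] v=[0.5450 0.2598]
Step 5: x=[4.6094 6.2692] v=[-0.4905 1.4034]
Step 6: x=[3.9955 7.3060] v=[-1.2279 2.0735]
Step 7: x=[3.2959 8.2652] v=[-1.3992 1.9183]

Answer: 3.2959 8.2652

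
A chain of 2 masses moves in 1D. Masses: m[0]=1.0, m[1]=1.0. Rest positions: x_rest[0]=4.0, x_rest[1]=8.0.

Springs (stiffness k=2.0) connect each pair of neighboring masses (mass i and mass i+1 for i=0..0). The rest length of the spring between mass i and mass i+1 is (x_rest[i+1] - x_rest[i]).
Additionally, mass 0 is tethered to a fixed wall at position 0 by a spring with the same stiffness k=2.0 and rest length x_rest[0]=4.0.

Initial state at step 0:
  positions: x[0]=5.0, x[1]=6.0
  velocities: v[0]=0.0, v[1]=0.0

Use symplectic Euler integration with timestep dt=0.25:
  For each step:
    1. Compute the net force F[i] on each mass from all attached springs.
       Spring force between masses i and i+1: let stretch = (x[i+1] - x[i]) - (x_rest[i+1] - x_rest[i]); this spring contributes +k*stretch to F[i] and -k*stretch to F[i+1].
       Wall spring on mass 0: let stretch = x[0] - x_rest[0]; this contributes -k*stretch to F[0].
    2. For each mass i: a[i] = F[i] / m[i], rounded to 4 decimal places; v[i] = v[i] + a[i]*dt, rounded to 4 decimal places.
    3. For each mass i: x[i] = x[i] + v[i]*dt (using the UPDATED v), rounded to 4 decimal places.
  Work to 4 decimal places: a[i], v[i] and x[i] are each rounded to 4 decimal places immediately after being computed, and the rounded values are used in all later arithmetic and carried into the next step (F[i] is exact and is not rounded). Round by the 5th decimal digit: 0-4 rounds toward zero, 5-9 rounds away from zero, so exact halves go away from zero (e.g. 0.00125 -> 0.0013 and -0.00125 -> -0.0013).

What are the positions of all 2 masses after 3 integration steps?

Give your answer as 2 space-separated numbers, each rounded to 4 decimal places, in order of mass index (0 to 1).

Step 0: x=[5.0000 6.0000] v=[0.0000 0.0000]
Step 1: x=[4.5000 6.3750] v=[-2.0000 1.5000]
Step 2: x=[3.6719 7.0156] v=[-3.3125 2.5625]
Step 3: x=[2.8028 7.7383] v=[-3.4766 2.8907]

Answer: 2.8028 7.7383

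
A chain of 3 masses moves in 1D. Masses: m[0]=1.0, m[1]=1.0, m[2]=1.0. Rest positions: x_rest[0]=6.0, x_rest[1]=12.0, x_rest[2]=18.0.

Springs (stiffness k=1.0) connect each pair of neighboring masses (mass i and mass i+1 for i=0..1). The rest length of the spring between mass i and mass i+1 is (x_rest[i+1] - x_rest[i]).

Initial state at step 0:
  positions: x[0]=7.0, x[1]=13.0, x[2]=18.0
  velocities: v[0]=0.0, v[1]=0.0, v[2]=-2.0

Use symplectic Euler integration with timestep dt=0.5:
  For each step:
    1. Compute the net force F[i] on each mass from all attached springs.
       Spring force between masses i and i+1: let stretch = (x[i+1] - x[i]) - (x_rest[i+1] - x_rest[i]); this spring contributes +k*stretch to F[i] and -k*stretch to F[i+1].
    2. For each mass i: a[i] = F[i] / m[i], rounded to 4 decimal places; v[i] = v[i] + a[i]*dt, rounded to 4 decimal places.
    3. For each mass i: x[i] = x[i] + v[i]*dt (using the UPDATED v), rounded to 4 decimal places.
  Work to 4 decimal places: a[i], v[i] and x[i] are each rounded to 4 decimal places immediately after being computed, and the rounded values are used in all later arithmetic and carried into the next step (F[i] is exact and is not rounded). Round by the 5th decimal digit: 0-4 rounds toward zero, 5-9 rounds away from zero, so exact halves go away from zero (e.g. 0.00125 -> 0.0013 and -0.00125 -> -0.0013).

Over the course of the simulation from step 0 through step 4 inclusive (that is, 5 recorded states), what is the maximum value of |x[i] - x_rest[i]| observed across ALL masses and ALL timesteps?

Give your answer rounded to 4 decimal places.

Answer: 1.1719

Derivation:
Step 0: x=[7.0000 13.0000 18.0000] v=[0.0000 0.0000 -2.0000]
Step 1: x=[7.0000 12.7500 17.2500] v=[0.0000 -0.5000 -1.5000]
Step 2: x=[6.9375 12.1875 16.8750] v=[-0.1250 -1.1250 -0.7500]
Step 3: x=[6.6875 11.4844 16.8281] v=[-0.5000 -1.4063 -0.0938]
Step 4: x=[6.1367 10.9180 16.9453] v=[-1.1016 -1.1329 0.2344]
Max displacement = 1.1719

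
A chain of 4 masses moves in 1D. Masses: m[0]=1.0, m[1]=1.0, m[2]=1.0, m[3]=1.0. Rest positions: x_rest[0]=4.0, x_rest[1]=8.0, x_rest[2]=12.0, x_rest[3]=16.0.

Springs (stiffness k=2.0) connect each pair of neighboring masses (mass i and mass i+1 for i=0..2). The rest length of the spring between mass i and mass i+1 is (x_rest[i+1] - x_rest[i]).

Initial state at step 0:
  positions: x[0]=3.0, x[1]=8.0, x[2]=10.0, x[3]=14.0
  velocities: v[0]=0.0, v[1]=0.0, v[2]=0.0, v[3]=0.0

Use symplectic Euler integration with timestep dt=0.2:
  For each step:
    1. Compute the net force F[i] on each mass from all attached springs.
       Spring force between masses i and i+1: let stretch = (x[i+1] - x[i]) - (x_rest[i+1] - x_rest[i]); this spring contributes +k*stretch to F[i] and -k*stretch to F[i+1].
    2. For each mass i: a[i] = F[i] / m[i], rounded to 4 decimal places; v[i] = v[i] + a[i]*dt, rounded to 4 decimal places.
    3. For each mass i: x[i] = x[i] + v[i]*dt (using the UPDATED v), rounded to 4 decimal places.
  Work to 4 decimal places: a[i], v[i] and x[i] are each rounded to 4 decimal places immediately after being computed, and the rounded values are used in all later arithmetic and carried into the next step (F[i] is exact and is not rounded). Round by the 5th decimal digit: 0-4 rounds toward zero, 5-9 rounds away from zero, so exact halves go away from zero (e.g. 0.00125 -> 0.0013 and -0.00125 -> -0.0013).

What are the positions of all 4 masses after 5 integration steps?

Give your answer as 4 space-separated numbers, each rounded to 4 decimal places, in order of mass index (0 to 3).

Answer: 3.4754 6.0346 11.1590 14.3312

Derivation:
Step 0: x=[3.0000 8.0000 10.0000 14.0000] v=[0.0000 0.0000 0.0000 0.0000]
Step 1: x=[3.0800 7.7600 10.1600 14.0000] v=[0.4000 -1.2000 0.8000 0.0000]
Step 2: x=[3.2144 7.3376 10.4352 14.0128] v=[0.6720 -2.1120 1.3760 0.0640]
Step 3: x=[3.3587 6.8332 10.7488 14.0594] v=[0.7213 -2.5222 1.5680 0.2330]
Step 4: x=[3.4609 6.3640 11.0140 14.1612] v=[0.5111 -2.3458 1.3260 0.5088]
Step 5: x=[3.4754 6.0346 11.1590 14.3312] v=[0.0723 -1.6470 0.7249 0.8499]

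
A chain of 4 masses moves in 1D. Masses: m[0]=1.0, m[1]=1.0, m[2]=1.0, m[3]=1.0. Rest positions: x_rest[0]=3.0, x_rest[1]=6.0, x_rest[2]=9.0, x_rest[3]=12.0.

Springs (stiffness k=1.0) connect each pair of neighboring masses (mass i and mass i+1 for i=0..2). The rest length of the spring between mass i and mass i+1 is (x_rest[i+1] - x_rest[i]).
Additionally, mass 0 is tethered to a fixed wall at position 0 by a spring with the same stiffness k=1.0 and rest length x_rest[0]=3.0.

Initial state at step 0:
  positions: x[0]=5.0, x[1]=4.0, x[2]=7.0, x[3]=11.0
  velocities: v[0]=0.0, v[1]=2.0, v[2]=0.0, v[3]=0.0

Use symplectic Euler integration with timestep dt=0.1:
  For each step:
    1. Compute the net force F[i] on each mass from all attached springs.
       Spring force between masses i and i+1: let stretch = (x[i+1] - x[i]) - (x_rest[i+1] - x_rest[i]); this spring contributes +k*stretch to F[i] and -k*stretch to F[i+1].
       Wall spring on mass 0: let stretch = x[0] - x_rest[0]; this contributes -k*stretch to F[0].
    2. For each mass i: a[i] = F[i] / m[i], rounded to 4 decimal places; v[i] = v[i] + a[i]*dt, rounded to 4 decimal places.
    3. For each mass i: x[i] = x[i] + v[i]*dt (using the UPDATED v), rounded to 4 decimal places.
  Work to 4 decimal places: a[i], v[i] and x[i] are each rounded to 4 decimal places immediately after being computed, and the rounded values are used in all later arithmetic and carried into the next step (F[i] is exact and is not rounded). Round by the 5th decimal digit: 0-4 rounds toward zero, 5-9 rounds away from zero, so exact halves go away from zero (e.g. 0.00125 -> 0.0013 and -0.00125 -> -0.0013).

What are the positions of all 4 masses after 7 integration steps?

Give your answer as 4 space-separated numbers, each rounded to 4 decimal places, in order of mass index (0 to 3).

Step 0: x=[5.0000 4.0000 7.0000 11.0000] v=[0.0000 2.0000 0.0000 0.0000]
Step 1: x=[4.9400 4.2400 7.0100 10.9900] v=[-0.6000 2.4000 0.1000 -0.1000]
Step 2: x=[4.8236 4.5147 7.0321 10.9702] v=[-1.1640 2.7470 0.2210 -0.1980]
Step 3: x=[4.6559 4.8177 7.0684 10.9410] v=[-1.6773 3.0296 0.3631 -0.2918]
Step 4: x=[4.4432 5.1416 7.1209 10.9031] v=[-2.1267 3.2385 0.5253 -0.3791]
Step 5: x=[4.1931 5.4783 7.1915 10.8574] v=[-2.5012 3.3666 0.7056 -0.4573]
Step 6: x=[3.9139 5.8192 7.2816 10.8050] v=[-2.7920 3.4094 0.9009 -0.5239]
Step 7: x=[3.6146 6.1557 7.3923 10.7474] v=[-2.9929 3.3651 1.1070 -0.5762]

Answer: 3.6146 6.1557 7.3923 10.7474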